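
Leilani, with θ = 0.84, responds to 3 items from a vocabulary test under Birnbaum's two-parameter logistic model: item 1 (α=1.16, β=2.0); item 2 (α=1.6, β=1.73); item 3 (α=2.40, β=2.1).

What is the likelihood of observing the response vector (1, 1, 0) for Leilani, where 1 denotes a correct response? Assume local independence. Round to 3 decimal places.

P(θ) = 1 / (1 + exp(−α(θ − β)))
P_1 = 1/(1+e^{1.3456}) = 0.2066
P_2 = 1/(1+e^{1.4240}) = 0.1940
P_3 = 1/(1+e^{3.0240}) = 0.0464
L = P_1 × P_2 × (1−P_3) = 0.2066 × 0.1940 × 0.9536 = 0.03823

0.038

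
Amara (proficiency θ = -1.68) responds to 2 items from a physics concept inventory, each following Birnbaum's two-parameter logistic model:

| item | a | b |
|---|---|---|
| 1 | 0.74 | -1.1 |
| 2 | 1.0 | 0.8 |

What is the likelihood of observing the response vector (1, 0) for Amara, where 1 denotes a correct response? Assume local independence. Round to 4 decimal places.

0.3638

P(θ) = 1 / (1 + exp(−a(θ − b)))
P_1 = 1/(1+e^{0.4292}) = 0.3943
P_2 = 1/(1+e^{2.4800}) = 0.0773
L = P_1 × (1−P_2) = 0.3943 × 0.9227 = 0.36385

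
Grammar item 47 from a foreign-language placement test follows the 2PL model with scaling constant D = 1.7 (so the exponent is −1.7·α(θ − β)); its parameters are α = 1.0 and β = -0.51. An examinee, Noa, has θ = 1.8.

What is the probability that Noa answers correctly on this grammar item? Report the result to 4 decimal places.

0.9807

P(θ) = 1 / (1 + exp(−D·α(θ − β)))
Exponent: 1.7 × 1.0 × (1.8 − (-0.51)) = 3.9270
1/(1 + e^{-3.9270}) = 0.9807
P = 0.9807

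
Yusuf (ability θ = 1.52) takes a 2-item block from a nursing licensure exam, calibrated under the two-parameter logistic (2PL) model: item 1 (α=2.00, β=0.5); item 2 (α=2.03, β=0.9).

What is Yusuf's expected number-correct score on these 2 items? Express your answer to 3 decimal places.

P(θ) = 1 / (1 + exp(−α(θ − β)))
P_1 = 1/(1+e^{-2.0400}) = 0.8849
P_2 = 1/(1+e^{-1.2586}) = 0.7788
E[score] = 0.8849 + 0.7788 = 1.6637

1.664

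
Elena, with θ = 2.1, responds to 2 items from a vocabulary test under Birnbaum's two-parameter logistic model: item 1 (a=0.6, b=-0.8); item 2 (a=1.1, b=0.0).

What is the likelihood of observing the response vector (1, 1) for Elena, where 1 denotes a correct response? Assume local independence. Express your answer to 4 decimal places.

P(θ) = 1 / (1 + exp(−a(θ − b)))
P_1 = 1/(1+e^{-1.7400}) = 0.8507
P_2 = 1/(1+e^{-2.3100}) = 0.9097
L = P_1 × P_2 = 0.8507 × 0.9097 = 0.77387

0.7739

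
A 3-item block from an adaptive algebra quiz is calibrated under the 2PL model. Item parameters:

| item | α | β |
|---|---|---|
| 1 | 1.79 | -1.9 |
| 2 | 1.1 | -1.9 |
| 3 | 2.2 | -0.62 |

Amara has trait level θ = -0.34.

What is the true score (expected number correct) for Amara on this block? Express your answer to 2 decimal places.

P(θ) = 1 / (1 + exp(−α(θ − β)))
P_1 = 1/(1+e^{-2.7924}) = 0.9423
P_2 = 1/(1+e^{-1.7160}) = 0.8476
P_3 = 1/(1+e^{-0.6160}) = 0.6493
E[score] = 0.9423 + 0.8476 + 0.6493 = 2.4392

2.44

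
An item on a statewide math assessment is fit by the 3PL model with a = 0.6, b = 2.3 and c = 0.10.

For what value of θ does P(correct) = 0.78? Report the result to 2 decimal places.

4.18

P(θ) = c + (1 − c) · 1 / (1 + exp(−a(θ − b)))
Remove guessing floor: (0.78 − 0.10)/(1 − 0.10) = 0.7556
logit = ln(0.7556/0.2444) = 1.1285
θ = b + logit/(a) = 2.3 + 1.1285/0.6000 = 4.1808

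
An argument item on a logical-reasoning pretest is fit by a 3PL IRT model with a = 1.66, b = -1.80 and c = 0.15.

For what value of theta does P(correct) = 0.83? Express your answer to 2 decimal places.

P(theta) = c + (1 − c) · 1 / (1 + exp(−a(theta − b)))
Remove guessing floor: (0.83 − 0.15)/(1 − 0.15) = 0.8000
logit = ln(0.8000/0.2000) = 1.3863
theta = b + logit/(a) = -1.80 + 1.3863/1.6600 = -0.9649

-0.96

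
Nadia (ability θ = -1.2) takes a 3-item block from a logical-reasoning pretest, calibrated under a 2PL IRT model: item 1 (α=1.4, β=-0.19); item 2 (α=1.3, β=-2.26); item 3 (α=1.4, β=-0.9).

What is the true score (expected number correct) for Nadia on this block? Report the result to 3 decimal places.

P(θ) = 1 / (1 + exp(−α(θ − β)))
P_1 = 1/(1+e^{1.4140}) = 0.1956
P_2 = 1/(1+e^{-1.3780}) = 0.7987
P_3 = 1/(1+e^{0.4200}) = 0.3965
E[score] = 0.1956 + 0.7987 + 0.3965 = 1.3908

1.391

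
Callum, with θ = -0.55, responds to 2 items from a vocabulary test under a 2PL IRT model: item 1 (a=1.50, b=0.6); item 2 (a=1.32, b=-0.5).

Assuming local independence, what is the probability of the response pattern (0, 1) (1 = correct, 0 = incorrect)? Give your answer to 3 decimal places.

0.410

P(θ) = 1 / (1 + exp(−a(θ − b)))
P_1 = 1/(1+e^{1.7250}) = 0.1512
P_2 = 1/(1+e^{0.0660}) = 0.4835
L = (1−P_1) × P_2 = 0.8488 × 0.4835 = 0.41039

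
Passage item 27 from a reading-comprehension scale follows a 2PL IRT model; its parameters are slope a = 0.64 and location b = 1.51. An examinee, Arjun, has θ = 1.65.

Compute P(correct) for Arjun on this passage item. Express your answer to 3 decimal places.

P(θ) = 1 / (1 + exp(−a(θ − b)))
Exponent: 0.64 × (1.65 − 1.51) = 0.0896
1/(1 + e^{-0.0896}) = 0.5224

0.522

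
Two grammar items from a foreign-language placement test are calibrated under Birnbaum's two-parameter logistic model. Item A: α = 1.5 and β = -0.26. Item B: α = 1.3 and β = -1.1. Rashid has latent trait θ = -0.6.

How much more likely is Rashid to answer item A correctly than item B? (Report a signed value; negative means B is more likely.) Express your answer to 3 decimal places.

-0.282

P(θ) = 1 / (1 + exp(−α(θ − β)))
P_A = 0.3752
P_B = 0.6570
P_A − P_B = -0.2818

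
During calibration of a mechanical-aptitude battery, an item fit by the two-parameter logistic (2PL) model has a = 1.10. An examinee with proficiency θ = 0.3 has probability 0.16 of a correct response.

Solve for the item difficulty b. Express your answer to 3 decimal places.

P(θ) = 1 / (1 + exp(−a(θ − b)))
logit(0.16) = ln(0.16/0.84) = -1.6582
b = θ − logit/(a) = 0.3 − (-1.6582)/1.1000 = 1.8075

1.807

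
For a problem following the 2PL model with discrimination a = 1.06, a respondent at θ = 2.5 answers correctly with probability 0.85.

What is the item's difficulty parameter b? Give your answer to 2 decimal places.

0.86

P(θ) = 1 / (1 + exp(−a(θ − b)))
logit(0.85) = ln(0.85/0.15) = 1.7346
b = θ − logit/(a) = 2.5 − 1.7346/1.0600 = 0.8636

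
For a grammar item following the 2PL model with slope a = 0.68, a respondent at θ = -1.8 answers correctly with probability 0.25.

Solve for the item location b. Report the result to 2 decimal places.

P(θ) = 1 / (1 + exp(−a(θ − b)))
logit(0.25) = ln(0.25/0.75) = -1.0986
b = θ − logit/(a) = -1.8 − (-1.0986)/0.6800 = -0.1844

-0.18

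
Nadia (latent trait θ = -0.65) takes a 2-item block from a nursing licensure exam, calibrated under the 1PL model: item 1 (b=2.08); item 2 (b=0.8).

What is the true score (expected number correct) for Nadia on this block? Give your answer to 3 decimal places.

0.251

P(θ) = 1 / (1 + exp(−(θ − b)))
P_1 = 1/(1+e^{2.7300}) = 0.0612
P_2 = 1/(1+e^{1.4500}) = 0.1900
E[score] = 0.0612 + 0.1900 = 0.2512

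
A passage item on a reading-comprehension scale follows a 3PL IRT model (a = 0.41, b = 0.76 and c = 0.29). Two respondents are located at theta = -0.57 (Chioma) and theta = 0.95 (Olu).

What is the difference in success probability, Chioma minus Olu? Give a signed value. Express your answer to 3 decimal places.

-0.108

P(theta) = c + (1 − c) · 1 / (1 + exp(−a(theta − b)))
P(Chioma) = 0.5505  [exponent -0.5453]
P(Olu) = 0.6588  [exponent 0.0779]
Difference = 0.5505 − 0.6588 = -0.1083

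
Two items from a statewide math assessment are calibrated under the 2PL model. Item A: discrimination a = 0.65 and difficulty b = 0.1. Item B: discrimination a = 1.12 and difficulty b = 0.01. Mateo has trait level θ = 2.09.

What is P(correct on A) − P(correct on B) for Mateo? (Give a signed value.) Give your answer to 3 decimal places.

-0.127

P(θ) = 1 / (1 + exp(−a(θ − b)))
P_A = 0.7847
P_B = 0.9113
P_A − P_B = -0.1266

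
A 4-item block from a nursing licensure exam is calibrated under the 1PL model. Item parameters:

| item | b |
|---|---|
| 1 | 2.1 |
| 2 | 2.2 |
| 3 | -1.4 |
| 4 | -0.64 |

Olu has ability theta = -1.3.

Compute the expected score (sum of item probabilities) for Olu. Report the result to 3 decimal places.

0.927

P(theta) = 1 / (1 + exp(−(theta − b)))
P_1 = 1/(1+e^{3.4000}) = 0.0323
P_2 = 1/(1+e^{3.5000}) = 0.0293
P_3 = 1/(1+e^{-0.1000}) = 0.5250
P_4 = 1/(1+e^{0.6600}) = 0.3407
E[score] = 0.0323 + 0.0293 + 0.5250 + 0.3407 = 0.9273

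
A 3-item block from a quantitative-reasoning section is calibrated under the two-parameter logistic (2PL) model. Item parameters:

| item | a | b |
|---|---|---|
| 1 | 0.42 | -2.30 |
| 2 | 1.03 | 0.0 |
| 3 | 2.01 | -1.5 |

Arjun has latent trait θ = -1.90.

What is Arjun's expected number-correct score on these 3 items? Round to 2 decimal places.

P(θ) = 1 / (1 + exp(−a(θ − b)))
P_1 = 1/(1+e^{-0.1680}) = 0.5419
P_2 = 1/(1+e^{1.9570}) = 0.1238
P_3 = 1/(1+e^{0.8040}) = 0.3092
E[score] = 0.5419 + 0.1238 + 0.3092 = 0.9749

0.97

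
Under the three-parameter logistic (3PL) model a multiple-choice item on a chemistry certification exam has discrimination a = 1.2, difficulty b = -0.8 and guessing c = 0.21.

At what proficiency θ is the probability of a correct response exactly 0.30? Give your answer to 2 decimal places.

P(θ) = c + (1 − c) · 1 / (1 + exp(−a(θ − b)))
Remove guessing floor: (0.30 − 0.21)/(1 − 0.21) = 0.1139
logit = ln(0.1139/0.8861) = -2.0513
θ = b + logit/(a) = -0.8 + (-2.0513)/1.2000 = -2.5094

-2.51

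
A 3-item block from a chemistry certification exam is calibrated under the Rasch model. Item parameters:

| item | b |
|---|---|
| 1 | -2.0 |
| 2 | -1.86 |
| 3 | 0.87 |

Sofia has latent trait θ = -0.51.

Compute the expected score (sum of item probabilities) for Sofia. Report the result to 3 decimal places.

1.811

P(θ) = 1 / (1 + exp(−(θ − b)))
P_1 = 1/(1+e^{-1.4900}) = 0.8161
P_2 = 1/(1+e^{-1.3500}) = 0.7941
P_3 = 1/(1+e^{1.3800}) = 0.2010
E[score] = 0.8161 + 0.7941 + 0.2010 = 1.8112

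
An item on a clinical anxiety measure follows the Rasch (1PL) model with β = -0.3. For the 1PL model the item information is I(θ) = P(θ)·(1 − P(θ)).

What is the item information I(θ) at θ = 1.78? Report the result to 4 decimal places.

P = 1/(1+e^{-2.0800}) = 0.8889
P(1−P) = 0.8889 × 0.1111 = 0.0987
I = P(1−P) = 0.09872

0.0987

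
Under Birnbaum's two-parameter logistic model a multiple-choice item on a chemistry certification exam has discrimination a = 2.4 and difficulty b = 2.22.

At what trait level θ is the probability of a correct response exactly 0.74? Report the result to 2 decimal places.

P(θ) = 1 / (1 + exp(−a(θ − b)))
logit = ln(0.7400/0.2600) = 1.0460
θ = b + logit/(a) = 2.22 + 1.0460/2.4000 = 2.6558

2.66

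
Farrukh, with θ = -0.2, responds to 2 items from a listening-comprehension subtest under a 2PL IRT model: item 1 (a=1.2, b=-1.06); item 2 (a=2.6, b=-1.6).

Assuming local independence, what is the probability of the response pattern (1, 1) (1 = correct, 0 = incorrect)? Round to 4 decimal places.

0.7184

P(θ) = 1 / (1 + exp(−a(θ − b)))
P_1 = 1/(1+e^{-1.0320}) = 0.7373
P_2 = 1/(1+e^{-3.6400}) = 0.9744
L = P_1 × P_2 = 0.7373 × 0.9744 = 0.71844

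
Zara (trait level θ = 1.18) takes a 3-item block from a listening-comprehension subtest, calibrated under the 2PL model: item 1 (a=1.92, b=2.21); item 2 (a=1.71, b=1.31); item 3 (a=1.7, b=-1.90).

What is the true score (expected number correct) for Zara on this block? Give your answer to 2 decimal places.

P(θ) = 1 / (1 + exp(−a(θ − b)))
P_1 = 1/(1+e^{1.9776}) = 0.1216
P_2 = 1/(1+e^{0.2223}) = 0.4447
P_3 = 1/(1+e^{-5.2360}) = 0.9947
E[score] = 0.1216 + 0.4447 + 0.9947 = 1.5609

1.56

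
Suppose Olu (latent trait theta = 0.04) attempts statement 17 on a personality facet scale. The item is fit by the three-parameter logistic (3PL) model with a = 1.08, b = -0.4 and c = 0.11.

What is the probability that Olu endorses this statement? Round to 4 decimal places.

0.6588

P(theta) = c + (1 − c) · 1 / (1 + exp(−a(theta − b)))
Exponent: 1.08 × (0.04 − (-0.4)) = 0.4752
1/(1 + e^{-0.4752}) = 0.6166
P = 0.11 + 0.89 × 0.6166 = 0.6588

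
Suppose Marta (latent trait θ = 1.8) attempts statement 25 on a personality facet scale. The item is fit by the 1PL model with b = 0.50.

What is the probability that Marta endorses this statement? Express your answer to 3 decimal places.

0.786

P(θ) = 1 / (1 + exp(−(θ − b)))
Exponent: (1.8 − 0.50) = 1.3000
1/(1 + e^{-1.3000}) = 0.7858
P = 0.7858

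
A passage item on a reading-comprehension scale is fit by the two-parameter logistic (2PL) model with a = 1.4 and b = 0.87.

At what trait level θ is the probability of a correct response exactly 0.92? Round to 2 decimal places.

P(θ) = 1 / (1 + exp(−a(θ − b)))
logit = ln(0.9200/0.0800) = 2.4423
θ = b + logit/(a) = 0.87 + 2.4423/1.4000 = 2.6145

2.61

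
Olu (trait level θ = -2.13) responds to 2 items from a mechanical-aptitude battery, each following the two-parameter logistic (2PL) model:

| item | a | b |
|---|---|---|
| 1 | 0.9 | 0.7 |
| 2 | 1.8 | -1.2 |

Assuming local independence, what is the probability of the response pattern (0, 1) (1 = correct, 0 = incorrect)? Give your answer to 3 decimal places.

0.146

P(θ) = 1 / (1 + exp(−a(θ − b)))
P_1 = 1/(1+e^{2.5470}) = 0.0726
P_2 = 1/(1+e^{1.6740}) = 0.1579
L = (1−P_1) × P_2 = 0.9274 × 0.1579 = 0.14642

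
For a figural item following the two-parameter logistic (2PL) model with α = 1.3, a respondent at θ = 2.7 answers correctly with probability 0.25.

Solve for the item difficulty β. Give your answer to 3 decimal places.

3.545

P(θ) = 1 / (1 + exp(−α(θ − β)))
logit(0.25) = ln(0.25/0.75) = -1.0986
β = θ − logit/(α) = 2.7 − (-1.0986)/1.3000 = 3.5451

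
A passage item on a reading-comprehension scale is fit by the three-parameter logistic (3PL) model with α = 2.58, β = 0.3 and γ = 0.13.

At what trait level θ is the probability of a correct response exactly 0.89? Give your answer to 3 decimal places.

P(θ) = γ + (1 − γ) · 1 / (1 + exp(−α(θ − β)))
Remove guessing floor: (0.89 − 0.13)/(1 − 0.13) = 0.8736
logit = ln(0.8736/0.1264) = 1.9328
θ = β + logit/(α) = 0.3 + 1.9328/2.5800 = 1.0492

1.049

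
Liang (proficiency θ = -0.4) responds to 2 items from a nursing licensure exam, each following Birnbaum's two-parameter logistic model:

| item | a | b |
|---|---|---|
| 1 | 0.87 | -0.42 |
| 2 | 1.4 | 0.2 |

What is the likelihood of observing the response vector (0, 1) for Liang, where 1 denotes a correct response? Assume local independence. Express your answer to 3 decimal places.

P(θ) = 1 / (1 + exp(−a(θ − b)))
P_1 = 1/(1+e^{-0.0174}) = 0.5043
P_2 = 1/(1+e^{0.8400}) = 0.3015
L = (1−P_1) × P_2 = 0.4957 × 0.3015 = 0.14946

0.149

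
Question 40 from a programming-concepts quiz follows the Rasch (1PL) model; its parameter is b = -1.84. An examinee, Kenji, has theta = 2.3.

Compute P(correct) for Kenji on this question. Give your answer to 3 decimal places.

0.984

P(theta) = 1 / (1 + exp(−(theta − b)))
Exponent: (2.3 − (-1.84)) = 4.1400
1/(1 + e^{-4.1400}) = 0.9843
P = 0.9843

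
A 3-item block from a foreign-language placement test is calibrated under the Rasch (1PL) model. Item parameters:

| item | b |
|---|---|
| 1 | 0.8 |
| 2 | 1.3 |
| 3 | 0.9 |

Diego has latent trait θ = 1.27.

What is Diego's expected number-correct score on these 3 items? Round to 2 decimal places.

P(θ) = 1 / (1 + exp(−(θ − b)))
P_1 = 1/(1+e^{-0.4700}) = 0.6154
P_2 = 1/(1+e^{0.0300}) = 0.4925
P_3 = 1/(1+e^{-0.3700}) = 0.5915
E[score] = 0.6154 + 0.4925 + 0.5915 = 1.6993

1.70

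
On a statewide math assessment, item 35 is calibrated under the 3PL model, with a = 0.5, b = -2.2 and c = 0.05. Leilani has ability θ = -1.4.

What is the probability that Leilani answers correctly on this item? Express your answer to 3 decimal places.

0.619

P(θ) = c + (1 − c) · 1 / (1 + exp(−a(θ − b)))
Exponent: 0.5 × (-1.4 − (-2.2)) = 0.4000
1/(1 + e^{-0.4000}) = 0.5987
P = 0.05 + 0.95 × 0.5987 = 0.6188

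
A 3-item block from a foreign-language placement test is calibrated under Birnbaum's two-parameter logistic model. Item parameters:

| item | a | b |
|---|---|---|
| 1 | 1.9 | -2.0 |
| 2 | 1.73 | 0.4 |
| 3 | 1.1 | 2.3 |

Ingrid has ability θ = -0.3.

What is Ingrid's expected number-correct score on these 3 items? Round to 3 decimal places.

P(θ) = 1 / (1 + exp(−a(θ − b)))
P_1 = 1/(1+e^{-3.2300}) = 0.9619
P_2 = 1/(1+e^{1.2110}) = 0.2295
P_3 = 1/(1+e^{2.8600}) = 0.0542
E[score] = 0.9619 + 0.2295 + 0.0542 = 1.2456

1.246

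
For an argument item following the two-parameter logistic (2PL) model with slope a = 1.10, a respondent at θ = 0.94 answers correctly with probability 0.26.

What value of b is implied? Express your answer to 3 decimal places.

P(θ) = 1 / (1 + exp(−a(θ − b)))
logit(0.26) = ln(0.26/0.74) = -1.0460
b = θ − logit/(a) = 0.94 − (-1.0460)/1.1000 = 1.8909

1.891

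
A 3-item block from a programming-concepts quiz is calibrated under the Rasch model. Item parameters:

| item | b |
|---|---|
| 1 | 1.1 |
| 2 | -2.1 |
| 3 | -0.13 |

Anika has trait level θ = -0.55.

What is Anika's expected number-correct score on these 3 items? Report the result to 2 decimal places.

P(θ) = 1 / (1 + exp(−(θ − b)))
P_1 = 1/(1+e^{1.6500}) = 0.1611
P_2 = 1/(1+e^{-1.5500}) = 0.8249
P_3 = 1/(1+e^{0.4200}) = 0.3965
E[score] = 0.1611 + 0.8249 + 0.3965 = 1.3825

1.38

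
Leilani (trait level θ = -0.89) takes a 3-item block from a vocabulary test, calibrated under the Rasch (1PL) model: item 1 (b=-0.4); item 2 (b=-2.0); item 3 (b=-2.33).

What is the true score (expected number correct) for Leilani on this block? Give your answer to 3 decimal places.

P(θ) = 1 / (1 + exp(−(θ − b)))
P_1 = 1/(1+e^{0.4900}) = 0.3799
P_2 = 1/(1+e^{-1.1100}) = 0.7521
P_3 = 1/(1+e^{-1.4400}) = 0.8085
E[score] = 0.3799 + 0.7521 + 0.8085 = 1.9405

1.940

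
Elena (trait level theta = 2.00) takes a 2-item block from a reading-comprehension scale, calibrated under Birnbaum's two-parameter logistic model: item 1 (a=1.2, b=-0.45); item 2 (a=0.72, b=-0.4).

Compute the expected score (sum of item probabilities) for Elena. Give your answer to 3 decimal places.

1.799

P(theta) = 1 / (1 + exp(−a(theta − b)))
P_1 = 1/(1+e^{-2.9400}) = 0.9498
P_2 = 1/(1+e^{-1.7280}) = 0.8492
E[score] = 0.9498 + 0.8492 = 1.7989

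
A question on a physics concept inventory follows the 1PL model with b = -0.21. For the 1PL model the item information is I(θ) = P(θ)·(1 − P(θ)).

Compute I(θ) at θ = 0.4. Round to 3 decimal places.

P = 1/(1+e^{-0.6100}) = 0.6479
P(1−P) = 0.6479 × 0.3521 = 0.2281
I = P(1−P) = 0.22811

0.228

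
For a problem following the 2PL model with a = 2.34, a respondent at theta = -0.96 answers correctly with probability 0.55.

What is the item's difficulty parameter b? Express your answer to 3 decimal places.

P(theta) = 1 / (1 + exp(−a(theta − b)))
logit(0.55) = ln(0.55/0.45) = 0.2007
b = theta − logit/(a) = -0.96 − 0.2007/2.3400 = -1.0458

-1.046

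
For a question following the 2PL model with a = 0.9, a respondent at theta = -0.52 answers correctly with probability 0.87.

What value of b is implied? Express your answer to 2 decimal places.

-2.63

P(theta) = 1 / (1 + exp(−a(theta − b)))
logit(0.87) = ln(0.87/0.13) = 1.9010
b = theta − logit/(a) = -0.52 − 1.9010/0.9000 = -2.6322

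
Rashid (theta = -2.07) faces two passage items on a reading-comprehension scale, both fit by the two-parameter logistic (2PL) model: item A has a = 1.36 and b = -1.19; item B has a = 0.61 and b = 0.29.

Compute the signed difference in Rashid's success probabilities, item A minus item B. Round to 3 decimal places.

0.040

P(theta) = 1 / (1 + exp(−a(theta − b)))
P_A = 0.2320
P_B = 0.1916
P_A − P_B = 0.0404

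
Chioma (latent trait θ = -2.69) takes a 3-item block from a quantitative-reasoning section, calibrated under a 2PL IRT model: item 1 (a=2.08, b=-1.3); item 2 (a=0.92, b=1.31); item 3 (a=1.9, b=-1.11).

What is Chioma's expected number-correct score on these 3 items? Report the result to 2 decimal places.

0.12

P(θ) = 1 / (1 + exp(−a(θ − b)))
P_1 = 1/(1+e^{2.8912}) = 0.0526
P_2 = 1/(1+e^{3.6800}) = 0.0246
P_3 = 1/(1+e^{3.0020}) = 0.0473
E[score] = 0.0526 + 0.0246 + 0.0473 = 0.1245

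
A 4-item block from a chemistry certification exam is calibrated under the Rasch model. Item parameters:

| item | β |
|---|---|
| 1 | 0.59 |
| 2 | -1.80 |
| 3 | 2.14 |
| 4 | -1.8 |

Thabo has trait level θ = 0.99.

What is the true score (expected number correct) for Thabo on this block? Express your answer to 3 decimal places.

2.723

P(θ) = 1 / (1 + exp(−(θ − β)))
P_1 = 1/(1+e^{-0.4000}) = 0.5987
P_2 = 1/(1+e^{-2.7900}) = 0.9421
P_3 = 1/(1+e^{1.1500}) = 0.2405
P_4 = 1/(1+e^{-2.7900}) = 0.9421
E[score] = 0.5987 + 0.9421 + 0.2405 + 0.9421 = 2.7234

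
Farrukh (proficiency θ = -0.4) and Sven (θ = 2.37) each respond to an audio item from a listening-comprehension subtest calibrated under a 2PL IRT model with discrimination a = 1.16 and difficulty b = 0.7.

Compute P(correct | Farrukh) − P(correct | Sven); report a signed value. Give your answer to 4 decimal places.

-0.6558

P(θ) = 1 / (1 + exp(−a(θ − b)))
P(Farrukh) = 0.2182  [exponent -1.2760]
P(Sven) = 0.8740  [exponent 1.9372]
Difference = 0.2182 − 0.8740 = -0.6558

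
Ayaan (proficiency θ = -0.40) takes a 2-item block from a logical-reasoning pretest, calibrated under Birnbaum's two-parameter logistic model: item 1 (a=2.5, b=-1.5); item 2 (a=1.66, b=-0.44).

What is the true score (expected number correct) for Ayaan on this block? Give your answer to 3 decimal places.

1.457

P(θ) = 1 / (1 + exp(−a(θ − b)))
P_1 = 1/(1+e^{-2.7500}) = 0.9399
P_2 = 1/(1+e^{-0.0664}) = 0.5166
E[score] = 0.9399 + 0.5166 = 1.4565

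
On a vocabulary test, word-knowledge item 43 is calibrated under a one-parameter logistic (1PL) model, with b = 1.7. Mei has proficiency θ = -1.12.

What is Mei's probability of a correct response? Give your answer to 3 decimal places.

0.056

P(θ) = 1 / (1 + exp(−(θ − b)))
Exponent: (-1.12 − 1.7) = -2.8200
1/(1 + e^{2.8200}) = 0.0563
P = 0.0563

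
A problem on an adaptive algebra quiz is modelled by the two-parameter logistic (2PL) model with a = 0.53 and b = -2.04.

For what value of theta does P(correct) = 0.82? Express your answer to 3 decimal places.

P(theta) = 1 / (1 + exp(−a(theta − b)))
logit = ln(0.8200/0.1800) = 1.5163
theta = b + logit/(a) = -2.04 + 1.5163/0.5300 = 0.8210

0.821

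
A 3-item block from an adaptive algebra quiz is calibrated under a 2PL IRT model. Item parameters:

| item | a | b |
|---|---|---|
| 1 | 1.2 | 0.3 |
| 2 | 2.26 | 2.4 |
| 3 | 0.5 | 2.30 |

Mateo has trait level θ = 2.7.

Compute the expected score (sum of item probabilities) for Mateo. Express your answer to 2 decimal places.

2.16

P(θ) = 1 / (1 + exp(−a(θ − b)))
P_1 = 1/(1+e^{-2.8800}) = 0.9468
P_2 = 1/(1+e^{-0.6780}) = 0.6633
P_3 = 1/(1+e^{-0.2000}) = 0.5498
E[score] = 0.9468 + 0.6633 + 0.5498 = 2.1600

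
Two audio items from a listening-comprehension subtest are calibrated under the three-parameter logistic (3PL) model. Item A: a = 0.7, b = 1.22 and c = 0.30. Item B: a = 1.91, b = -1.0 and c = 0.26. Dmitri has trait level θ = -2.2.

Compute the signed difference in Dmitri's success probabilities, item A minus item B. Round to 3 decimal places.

0.031

P(θ) = c + (1 − c) · 1 / (1 + exp(−a(θ − b)))
P_A = 0.3585
P_B = 0.3279
P_A − P_B = 0.0306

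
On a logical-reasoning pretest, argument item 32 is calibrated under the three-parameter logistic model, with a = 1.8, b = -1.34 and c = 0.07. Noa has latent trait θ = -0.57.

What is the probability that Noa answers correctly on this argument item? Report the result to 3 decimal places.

P(θ) = c + (1 − c) · 1 / (1 + exp(−a(θ − b)))
Exponent: 1.8 × (-0.57 − (-1.34)) = 1.3860
1/(1 + e^{-1.3860}) = 0.8000
P = 0.07 + 0.93 × 0.8000 = 0.8140

0.814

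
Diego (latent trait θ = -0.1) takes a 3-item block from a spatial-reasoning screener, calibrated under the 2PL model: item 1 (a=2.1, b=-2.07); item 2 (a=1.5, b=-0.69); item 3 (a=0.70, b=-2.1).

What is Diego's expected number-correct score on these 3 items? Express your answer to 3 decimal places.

2.494

P(θ) = 1 / (1 + exp(−a(θ − b)))
P_1 = 1/(1+e^{-4.1370}) = 0.9843
P_2 = 1/(1+e^{-0.8850}) = 0.7079
P_3 = 1/(1+e^{-1.4000}) = 0.8022
E[score] = 0.9843 + 0.7079 + 0.8022 = 2.4943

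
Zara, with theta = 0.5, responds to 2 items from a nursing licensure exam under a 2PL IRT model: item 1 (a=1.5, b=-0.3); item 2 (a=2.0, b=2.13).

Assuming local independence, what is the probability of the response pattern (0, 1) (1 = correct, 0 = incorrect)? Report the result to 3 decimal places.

0.009

P(theta) = 1 / (1 + exp(−a(theta − b)))
P_1 = 1/(1+e^{-1.2000}) = 0.7685
P_2 = 1/(1+e^{3.2600}) = 0.0370
L = (1−P_1) × P_2 = 0.2315 × 0.0370 = 0.00856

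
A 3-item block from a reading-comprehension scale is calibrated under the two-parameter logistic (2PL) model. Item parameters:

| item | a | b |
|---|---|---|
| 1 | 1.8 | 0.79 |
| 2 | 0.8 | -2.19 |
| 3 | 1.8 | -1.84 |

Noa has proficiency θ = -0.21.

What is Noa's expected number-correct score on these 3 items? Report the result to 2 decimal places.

1.92

P(θ) = 1 / (1 + exp(−a(θ − b)))
P_1 = 1/(1+e^{1.8000}) = 0.1419
P_2 = 1/(1+e^{-1.5840}) = 0.8298
P_3 = 1/(1+e^{-2.9340}) = 0.9495
E[score] = 0.1419 + 0.8298 + 0.9495 = 1.9211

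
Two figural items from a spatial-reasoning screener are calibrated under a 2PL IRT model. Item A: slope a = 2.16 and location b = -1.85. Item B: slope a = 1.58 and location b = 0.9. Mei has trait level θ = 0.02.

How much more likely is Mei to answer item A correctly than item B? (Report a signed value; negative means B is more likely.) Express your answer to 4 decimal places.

P(θ) = 1 / (1 + exp(−a(θ − b)))
P_A = 0.9827
P_B = 0.1993
P_A − P_B = 0.7833

0.7833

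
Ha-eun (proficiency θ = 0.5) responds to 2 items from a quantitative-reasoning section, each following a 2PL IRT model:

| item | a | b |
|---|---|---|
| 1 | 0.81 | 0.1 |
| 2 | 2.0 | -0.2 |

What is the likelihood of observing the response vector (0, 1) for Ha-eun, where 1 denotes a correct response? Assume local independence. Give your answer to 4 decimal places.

P(θ) = 1 / (1 + exp(−a(θ − b)))
P_1 = 1/(1+e^{-0.3240}) = 0.5803
P_2 = 1/(1+e^{-1.4000}) = 0.8022
L = (1−P_1) × P_2 = 0.4197 × 0.8022 = 0.33668

0.3367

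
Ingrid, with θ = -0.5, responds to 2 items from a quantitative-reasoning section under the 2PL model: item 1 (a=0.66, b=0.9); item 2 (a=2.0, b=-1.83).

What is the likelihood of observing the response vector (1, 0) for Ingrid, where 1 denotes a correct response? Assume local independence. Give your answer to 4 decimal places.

P(θ) = 1 / (1 + exp(−a(θ − b)))
P_1 = 1/(1+e^{0.9240}) = 0.2841
P_2 = 1/(1+e^{-2.6600}) = 0.9346
L = P_1 × (1−P_2) = 0.2841 × 0.0654 = 0.01858

0.0186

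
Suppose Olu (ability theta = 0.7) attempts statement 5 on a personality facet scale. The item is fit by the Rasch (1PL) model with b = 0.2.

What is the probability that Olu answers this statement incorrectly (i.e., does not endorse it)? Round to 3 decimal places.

P(theta) = 1 / (1 + exp(−(theta − b)))
Exponent: (0.7 − 0.2) = 0.5000
1/(1 + e^{-0.5000}) = 0.6225
P = 0.6225
P(incorrect) = 1 − 0.6225 = 0.3775

0.378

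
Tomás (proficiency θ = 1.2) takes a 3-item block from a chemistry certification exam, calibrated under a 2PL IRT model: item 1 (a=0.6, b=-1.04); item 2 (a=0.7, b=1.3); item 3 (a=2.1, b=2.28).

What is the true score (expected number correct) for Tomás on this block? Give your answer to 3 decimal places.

P(θ) = 1 / (1 + exp(−a(θ − b)))
P_1 = 1/(1+e^{-1.3440}) = 0.7931
P_2 = 1/(1+e^{0.0700}) = 0.4825
P_3 = 1/(1+e^{2.2680}) = 0.0938
E[score] = 0.7931 + 0.4825 + 0.0938 = 1.3695

1.369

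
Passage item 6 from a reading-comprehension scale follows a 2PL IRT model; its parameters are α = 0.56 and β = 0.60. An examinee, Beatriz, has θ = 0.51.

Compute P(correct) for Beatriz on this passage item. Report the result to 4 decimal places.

0.4874

P(θ) = 1 / (1 + exp(−α(θ − β)))
Exponent: 0.56 × (0.51 − 0.60) = -0.0504
1/(1 + e^{0.0504}) = 0.4874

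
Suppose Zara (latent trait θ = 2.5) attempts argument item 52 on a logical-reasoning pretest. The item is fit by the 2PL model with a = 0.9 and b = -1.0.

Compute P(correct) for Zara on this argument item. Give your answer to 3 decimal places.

P(θ) = 1 / (1 + exp(−a(θ − b)))
Exponent: 0.9 × (2.5 − (-1.0)) = 3.1500
1/(1 + e^{-3.1500}) = 0.9589

0.959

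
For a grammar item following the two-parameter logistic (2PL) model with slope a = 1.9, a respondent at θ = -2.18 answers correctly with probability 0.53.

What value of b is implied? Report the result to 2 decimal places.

P(θ) = 1 / (1 + exp(−a(θ − b)))
logit(0.53) = ln(0.53/0.47) = 0.1201
b = θ − logit/(a) = -2.18 − 0.1201/1.9000 = -2.2432

-2.24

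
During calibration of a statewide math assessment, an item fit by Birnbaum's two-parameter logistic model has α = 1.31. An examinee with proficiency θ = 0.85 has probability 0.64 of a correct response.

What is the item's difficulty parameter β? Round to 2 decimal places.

0.41

P(θ) = 1 / (1 + exp(−α(θ − β)))
logit(0.64) = ln(0.64/0.36) = 0.5754
β = θ − logit/(α) = 0.85 − 0.5754/1.3100 = 0.4108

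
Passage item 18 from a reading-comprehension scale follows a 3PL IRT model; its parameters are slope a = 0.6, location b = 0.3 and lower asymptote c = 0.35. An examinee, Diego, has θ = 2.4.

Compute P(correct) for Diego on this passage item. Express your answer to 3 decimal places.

0.856

P(θ) = c + (1 − c) · 1 / (1 + exp(−a(θ − b)))
Exponent: 0.6 × (2.4 − 0.3) = 1.2600
1/(1 + e^{-1.2600}) = 0.7790
P = 0.35 + 0.65 × 0.7790 = 0.8564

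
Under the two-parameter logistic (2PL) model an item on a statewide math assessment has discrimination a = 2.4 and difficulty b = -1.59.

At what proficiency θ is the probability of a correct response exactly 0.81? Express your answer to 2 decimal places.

P(θ) = 1 / (1 + exp(−a(θ − b)))
logit = ln(0.8100/0.1900) = 1.4500
θ = b + logit/(a) = -1.59 + 1.4500/2.4000 = -0.9858

-0.99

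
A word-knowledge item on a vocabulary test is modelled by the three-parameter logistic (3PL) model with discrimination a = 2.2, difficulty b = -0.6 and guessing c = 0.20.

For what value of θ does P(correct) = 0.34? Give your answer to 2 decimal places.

P(θ) = c + (1 − c) · 1 / (1 + exp(−a(θ − b)))
Remove guessing floor: (0.34 − 0.20)/(1 − 0.20) = 0.1750
logit = ln(0.1750/0.8250) = -1.5506
θ = b + logit/(a) = -0.6 + (-1.5506)/2.2000 = -1.3048

-1.30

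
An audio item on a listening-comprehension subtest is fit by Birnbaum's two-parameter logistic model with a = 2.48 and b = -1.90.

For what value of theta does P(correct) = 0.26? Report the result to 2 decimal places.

P(theta) = 1 / (1 + exp(−a(theta − b)))
logit = ln(0.2600/0.7400) = -1.0460
theta = b + logit/(a) = -1.90 + (-1.0460)/2.4800 = -2.3218

-2.32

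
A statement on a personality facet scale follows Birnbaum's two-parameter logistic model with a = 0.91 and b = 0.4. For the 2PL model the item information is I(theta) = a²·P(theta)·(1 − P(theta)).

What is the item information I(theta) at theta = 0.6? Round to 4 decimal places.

P = 1/(1+e^{-0.1820}) = 0.5454
P(1−P) = 0.5454 × 0.4546 = 0.2479
I = a² × P(1−P) = 0.91² × 0.2479 = 0.20532

0.2053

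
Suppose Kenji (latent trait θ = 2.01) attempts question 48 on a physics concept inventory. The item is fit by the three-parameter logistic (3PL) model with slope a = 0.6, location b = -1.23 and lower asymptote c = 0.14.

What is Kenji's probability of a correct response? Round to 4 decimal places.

P(θ) = c + (1 − c) · 1 / (1 + exp(−a(θ − b)))
Exponent: 0.6 × (2.01 − (-1.23)) = 1.9440
1/(1 + e^{-1.9440}) = 0.8748
P = 0.14 + 0.86 × 0.8748 = 0.8923

0.8923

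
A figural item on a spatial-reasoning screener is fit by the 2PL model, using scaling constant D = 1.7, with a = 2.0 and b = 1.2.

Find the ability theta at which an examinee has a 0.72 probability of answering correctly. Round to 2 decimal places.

P(theta) = 1 / (1 + exp(−D·a(theta − b)))
logit = ln(0.7200/0.2800) = 0.9445
theta = b + logit/(1.7·a) = 1.2 + 0.9445/3.4000 = 1.4778

1.48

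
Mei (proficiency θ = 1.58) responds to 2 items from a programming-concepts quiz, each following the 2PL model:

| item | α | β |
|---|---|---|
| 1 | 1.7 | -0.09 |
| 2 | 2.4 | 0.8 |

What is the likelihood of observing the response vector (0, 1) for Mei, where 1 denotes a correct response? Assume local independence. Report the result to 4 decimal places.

P(θ) = 1 / (1 + exp(−α(θ − β)))
P_1 = 1/(1+e^{-2.8390}) = 0.9447
P_2 = 1/(1+e^{-1.8720}) = 0.8667
L = (1−P_1) × P_2 = 0.0553 × 0.8667 = 0.04789

0.0479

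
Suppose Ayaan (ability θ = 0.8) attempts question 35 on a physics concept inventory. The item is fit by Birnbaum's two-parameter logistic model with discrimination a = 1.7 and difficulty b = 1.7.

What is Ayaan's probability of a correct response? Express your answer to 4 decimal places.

P(θ) = 1 / (1 + exp(−a(θ − b)))
Exponent: 1.7 × (0.8 − 1.7) = -1.5300
1/(1 + e^{1.5300}) = 0.1780

0.1780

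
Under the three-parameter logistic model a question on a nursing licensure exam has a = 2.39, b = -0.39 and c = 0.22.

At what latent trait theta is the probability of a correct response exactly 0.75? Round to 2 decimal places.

-0.08

P(theta) = c + (1 − c) · 1 / (1 + exp(−a(theta − b)))
Remove guessing floor: (0.75 − 0.22)/(1 − 0.22) = 0.6795
logit = ln(0.6795/0.3205) = 0.7514
theta = b + logit/(a) = -0.39 + 0.7514/2.3900 = -0.0756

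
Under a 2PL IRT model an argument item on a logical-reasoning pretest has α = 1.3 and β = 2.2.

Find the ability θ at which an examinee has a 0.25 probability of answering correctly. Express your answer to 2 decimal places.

P(θ) = 1 / (1 + exp(−α(θ − β)))
logit = ln(0.2500/0.7500) = -1.0986
θ = β + logit/(α) = 2.2 + (-1.0986)/1.3000 = 1.3549

1.35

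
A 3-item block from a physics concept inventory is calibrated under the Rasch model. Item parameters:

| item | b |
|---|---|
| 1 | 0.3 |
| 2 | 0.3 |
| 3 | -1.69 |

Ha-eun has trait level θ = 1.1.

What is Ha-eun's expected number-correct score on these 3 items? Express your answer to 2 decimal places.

P(θ) = 1 / (1 + exp(−(θ − b)))
P_1 = 1/(1+e^{-0.8000}) = 0.6900
P_2 = 1/(1+e^{-0.8000}) = 0.6900
P_3 = 1/(1+e^{-2.7900}) = 0.9421
E[score] = 0.6900 + 0.6900 + 0.9421 = 2.3221

2.32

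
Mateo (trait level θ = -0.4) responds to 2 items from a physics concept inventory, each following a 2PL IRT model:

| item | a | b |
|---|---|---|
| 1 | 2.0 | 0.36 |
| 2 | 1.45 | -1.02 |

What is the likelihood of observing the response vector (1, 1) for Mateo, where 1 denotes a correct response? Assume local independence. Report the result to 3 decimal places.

P(θ) = 1 / (1 + exp(−a(θ − b)))
P_1 = 1/(1+e^{1.5200}) = 0.1795
P_2 = 1/(1+e^{-0.8990}) = 0.7107
L = P_1 × P_2 = 0.1795 × 0.7107 = 0.12755

0.128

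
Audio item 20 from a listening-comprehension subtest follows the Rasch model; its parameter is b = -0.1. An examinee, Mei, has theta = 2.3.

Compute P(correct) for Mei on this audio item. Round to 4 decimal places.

0.9168

P(theta) = 1 / (1 + exp(−(theta − b)))
Exponent: (2.3 − (-0.1)) = 2.4000
1/(1 + e^{-2.4000}) = 0.9168
P = 0.9168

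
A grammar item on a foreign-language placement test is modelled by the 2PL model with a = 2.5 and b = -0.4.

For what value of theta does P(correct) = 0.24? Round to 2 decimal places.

-0.86

P(theta) = 1 / (1 + exp(−a(theta − b)))
logit = ln(0.2400/0.7600) = -1.1527
theta = b + logit/(a) = -0.4 + (-1.1527)/2.5000 = -0.8611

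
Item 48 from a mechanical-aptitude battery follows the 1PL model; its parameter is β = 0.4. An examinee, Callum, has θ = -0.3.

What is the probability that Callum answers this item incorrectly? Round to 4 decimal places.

P(θ) = 1 / (1 + exp(−(θ − β)))
Exponent: (-0.3 − 0.4) = -0.7000
1/(1 + e^{0.7000}) = 0.3318
P = 0.3318
P(incorrect) = 1 − 0.3318 = 0.6682

0.6682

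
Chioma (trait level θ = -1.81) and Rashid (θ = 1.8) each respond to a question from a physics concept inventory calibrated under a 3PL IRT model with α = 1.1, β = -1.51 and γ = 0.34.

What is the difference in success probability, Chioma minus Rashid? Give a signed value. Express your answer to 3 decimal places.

P(θ) = γ + (1 − γ) · 1 / (1 + exp(−α(θ − β)))
P(Chioma) = 0.6160  [exponent -0.3300]
P(Rashid) = 0.9831  [exponent 3.6410]
Difference = 0.6160 − 0.9831 = -0.3671

-0.367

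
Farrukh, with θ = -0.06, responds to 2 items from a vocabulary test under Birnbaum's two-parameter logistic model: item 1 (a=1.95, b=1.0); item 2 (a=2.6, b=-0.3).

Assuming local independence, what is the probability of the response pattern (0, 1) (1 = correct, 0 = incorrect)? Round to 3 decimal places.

P(θ) = 1 / (1 + exp(−a(θ − b)))
P_1 = 1/(1+e^{2.0670}) = 0.1123
P_2 = 1/(1+e^{-0.6240}) = 0.6511
L = (1−P_1) × P_2 = 0.8877 × 0.6511 = 0.57798

0.578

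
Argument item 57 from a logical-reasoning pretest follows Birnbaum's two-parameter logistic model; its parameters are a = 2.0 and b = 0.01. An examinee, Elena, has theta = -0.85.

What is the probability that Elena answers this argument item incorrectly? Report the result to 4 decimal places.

0.8481

P(theta) = 1 / (1 + exp(−a(theta − b)))
Exponent: 2.0 × (-0.85 − 0.01) = -1.7200
1/(1 + e^{1.7200}) = 0.1519
P(incorrect) = 1 − 0.1519 = 0.8481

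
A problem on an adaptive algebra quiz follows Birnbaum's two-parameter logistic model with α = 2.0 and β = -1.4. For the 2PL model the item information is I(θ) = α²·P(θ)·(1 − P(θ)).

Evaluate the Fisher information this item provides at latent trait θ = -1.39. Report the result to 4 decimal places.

0.9999

P = 1/(1+e^{-0.0200}) = 0.5050
P(1−P) = 0.5050 × 0.4950 = 0.2500
I = α² × P(1−P) = 2.0² × 0.2500 = 0.99990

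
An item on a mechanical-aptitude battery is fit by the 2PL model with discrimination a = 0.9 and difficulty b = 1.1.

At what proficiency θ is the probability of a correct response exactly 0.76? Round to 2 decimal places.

P(θ) = 1 / (1 + exp(−a(θ − b)))
logit = ln(0.7600/0.2400) = 1.1527
θ = b + logit/(a) = 1.1 + 1.1527/0.9000 = 2.3808

2.38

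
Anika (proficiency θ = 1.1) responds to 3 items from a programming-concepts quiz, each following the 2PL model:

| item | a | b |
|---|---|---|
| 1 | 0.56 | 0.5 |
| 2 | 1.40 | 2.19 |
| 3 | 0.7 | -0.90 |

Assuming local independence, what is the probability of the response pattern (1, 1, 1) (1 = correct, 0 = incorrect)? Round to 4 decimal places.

0.0835

P(θ) = 1 / (1 + exp(−a(θ − b)))
P_1 = 1/(1+e^{-0.3360}) = 0.5832
P_2 = 1/(1+e^{1.5260}) = 0.1786
P_3 = 1/(1+e^{-1.4000}) = 0.8022
L = P_1 × P_2 × P_3 = 0.5832 × 0.1786 × 0.8022 = 0.08355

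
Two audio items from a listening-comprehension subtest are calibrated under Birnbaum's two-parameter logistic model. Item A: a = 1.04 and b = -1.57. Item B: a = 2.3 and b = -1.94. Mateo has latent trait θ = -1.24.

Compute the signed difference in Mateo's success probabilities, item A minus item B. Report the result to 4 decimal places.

P(θ) = 1 / (1 + exp(−a(θ − b)))
P_A = 0.5850
P_B = 0.8334
P_A − P_B = -0.2484

-0.2484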